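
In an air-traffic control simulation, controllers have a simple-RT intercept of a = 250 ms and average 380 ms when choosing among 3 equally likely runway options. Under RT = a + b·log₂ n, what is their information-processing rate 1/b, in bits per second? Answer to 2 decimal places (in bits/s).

b = (380 − 250)/log₂ 3 = 130/1.5850 = 82.021 ms per bit = 0.08202 s/bit; the reciprocal is 12.192 bits/s.

12.19 bits/s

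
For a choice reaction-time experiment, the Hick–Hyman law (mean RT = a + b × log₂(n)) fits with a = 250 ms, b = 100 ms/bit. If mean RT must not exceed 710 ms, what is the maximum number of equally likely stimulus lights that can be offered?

24

100·log₂ n ≤ 710 − 250 = 460, giving log₂ n ≤ 4.6000 and n ≤ 24.251. The largest whole number is 24.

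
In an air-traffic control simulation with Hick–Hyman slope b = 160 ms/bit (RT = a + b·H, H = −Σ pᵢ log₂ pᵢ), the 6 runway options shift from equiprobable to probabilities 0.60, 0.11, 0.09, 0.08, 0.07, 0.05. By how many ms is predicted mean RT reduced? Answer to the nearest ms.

113 ms

The RT saving is b·ΔH. Equiprobable H₀ = log₂(6) = 2.5850 bits; with the given probabilities H = 1.8813 bits.
b·(H₀ − H) = 160 × (2.5850 − 1.8813) = 112.59 ms.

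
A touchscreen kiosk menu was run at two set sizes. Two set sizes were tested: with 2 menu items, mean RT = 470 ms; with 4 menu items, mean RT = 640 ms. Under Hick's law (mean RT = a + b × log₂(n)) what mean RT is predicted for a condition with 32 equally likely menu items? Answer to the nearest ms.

With log₂ n on the abscissa the relation is linear; from the two conditions:
  b = (640 − 470) / (log₂ 4 − log₂ 2) = 170 / (2 − 1) = 170 ms/bit
  a = 470 − 170 × 1 = 300 ms
Then RT(32) = 300 + 170 × log₂ 32 = 300 + 170 × 5 ≈ 1150.000 ms.

1150 ms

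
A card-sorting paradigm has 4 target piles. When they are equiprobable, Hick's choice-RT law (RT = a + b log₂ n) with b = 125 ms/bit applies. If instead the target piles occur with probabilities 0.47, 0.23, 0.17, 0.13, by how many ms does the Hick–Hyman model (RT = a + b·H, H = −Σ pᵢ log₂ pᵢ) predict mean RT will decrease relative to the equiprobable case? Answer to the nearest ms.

23 ms

Equiprobable entropy H₀ = log₂ 4 = 2.0000 bits.
Skewed entropy H = −Σ pᵢ log₂ pᵢ = 1.8169 bits.
ΔRT = b·(H₀ − H) = 125 × 0.1831 = 22.89 ms.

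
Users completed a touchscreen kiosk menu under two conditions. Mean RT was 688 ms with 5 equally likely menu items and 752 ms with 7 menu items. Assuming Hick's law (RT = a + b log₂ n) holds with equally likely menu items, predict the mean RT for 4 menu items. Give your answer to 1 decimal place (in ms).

Solve the two-equation system in a and b:
  b = (752 − 688) / (log₂ 7 − log₂ 5) = 64 / (2.8074 − 2.3219) = 131.843 ms/bit
  a = 688 − 131.843 × 2.3219 = 381.871 ms
Then RT(4) = 381.871 + 131.843 × log₂ 4 = 381.871 + 131.843 × 2 ≈ 645.556 ms.

645.6 ms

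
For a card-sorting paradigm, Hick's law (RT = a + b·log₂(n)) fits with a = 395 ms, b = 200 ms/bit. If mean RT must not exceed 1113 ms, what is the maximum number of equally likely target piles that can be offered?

Set 395 + 200·log₂ n ≤ 1113 → log₂ n ≤ (1113 − 395)/200 = 3.5900.
So n ≤ 2^3.5900 = 12.042; the largest integer n is 12.

12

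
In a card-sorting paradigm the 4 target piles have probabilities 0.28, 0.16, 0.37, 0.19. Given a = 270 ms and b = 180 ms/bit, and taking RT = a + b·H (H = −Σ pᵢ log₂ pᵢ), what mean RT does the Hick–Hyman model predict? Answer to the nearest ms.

H = 0.28·log₂(1/0.28) + 0.16·log₂(1/0.16) + 0.37·log₂(1/0.37) + 0.19·log₂(1/0.19) = 1.9232 bits.
RT = 270 + 180 × 1.9232 = 616.17 ms.

616 ms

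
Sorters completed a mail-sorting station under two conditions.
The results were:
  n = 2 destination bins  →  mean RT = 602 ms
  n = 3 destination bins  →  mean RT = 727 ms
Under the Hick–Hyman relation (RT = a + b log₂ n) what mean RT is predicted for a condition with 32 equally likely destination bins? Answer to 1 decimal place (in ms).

Fit slope and intercept:
  b = (727 − 602) / (log₂ 3 − log₂ 2) = 125 / (1.5850 − 1) = 213.689 ms/bit
  a = 602 − 213.689 × 1 = 388.311 ms
Then RT(32) = 388.311 + 213.689 × log₂ 32 = 388.311 + 213.689 × 5 ≈ 1456.756 ms.

1456.8 ms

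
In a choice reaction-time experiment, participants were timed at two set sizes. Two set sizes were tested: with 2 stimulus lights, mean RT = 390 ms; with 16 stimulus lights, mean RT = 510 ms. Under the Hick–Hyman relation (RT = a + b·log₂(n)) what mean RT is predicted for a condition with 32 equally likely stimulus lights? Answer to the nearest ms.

With log₂ n on the abscissa the relation is linear; from the two conditions:
  b = (510 − 390) / (log₂ 16 − log₂ 2) = 120 / (4 − 1) = 40 ms/bit
  a = 390 − 40 × 1 = 350 ms
Then RT(32) = 350 + 40 × log₂ 32 = 350 + 40 × 5 ≈ 550.000 ms.

550 ms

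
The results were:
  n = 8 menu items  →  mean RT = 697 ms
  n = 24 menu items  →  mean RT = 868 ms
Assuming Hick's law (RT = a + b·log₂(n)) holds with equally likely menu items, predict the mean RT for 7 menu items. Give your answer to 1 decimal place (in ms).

Fit slope and intercept:
  b = (868 − 697) / (log₂ 24 − log₂ 8) = 171 / (4.5850 − 3) = 107.889 ms/bit
  a = 697 − 107.889 × 3 = 373.333 ms
Then RT(7) = 373.333 + 107.889 × log₂ 7 = 373.333 + 107.889 × 2.8074 ≈ 676.216 ms.

676.2 ms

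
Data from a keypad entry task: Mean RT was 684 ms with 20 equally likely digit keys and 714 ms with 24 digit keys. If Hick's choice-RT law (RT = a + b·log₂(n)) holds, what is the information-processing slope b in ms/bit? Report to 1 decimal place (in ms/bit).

The slope on a log₂ axis is (714 − 684) / (4.5850 − 4.3219) = 114.054 ms/bit.

114.1 ms/bit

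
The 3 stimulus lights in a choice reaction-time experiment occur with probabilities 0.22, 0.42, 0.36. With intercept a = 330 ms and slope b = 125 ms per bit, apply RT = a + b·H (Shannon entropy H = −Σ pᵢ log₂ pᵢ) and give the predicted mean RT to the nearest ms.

522 ms

H = 0.22·log₂(1/0.22) + 0.42·log₂(1/0.42) + 0.36·log₂(1/0.36) = 1.5368 bits.
RT = 330 + 125 × 1.5368 = 522.10 ms.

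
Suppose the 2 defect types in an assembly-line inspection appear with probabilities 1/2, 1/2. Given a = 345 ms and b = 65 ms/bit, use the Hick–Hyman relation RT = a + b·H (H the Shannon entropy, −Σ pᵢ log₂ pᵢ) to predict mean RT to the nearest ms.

H = −Σ pᵢ log₂ pᵢ = 0.5·1 + 0.5·1 = 1.000 bits.
RT = 345 + 65 × 1.000 = 410.00 ms.

410 ms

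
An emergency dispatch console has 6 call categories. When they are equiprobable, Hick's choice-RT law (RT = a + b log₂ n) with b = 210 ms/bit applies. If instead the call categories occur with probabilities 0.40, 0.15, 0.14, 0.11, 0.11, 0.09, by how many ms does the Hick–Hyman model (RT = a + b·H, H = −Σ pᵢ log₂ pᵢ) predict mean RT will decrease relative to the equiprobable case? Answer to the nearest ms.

49 ms

Equiprobable entropy H₀ = log₂ 6 = 2.5850 bits.
Skewed entropy H = −Σ pᵢ log₂ pᵢ = 2.3497 bits.
ΔRT = b·(H₀ − H) = 210 × 0.2353 = 49.41 ms.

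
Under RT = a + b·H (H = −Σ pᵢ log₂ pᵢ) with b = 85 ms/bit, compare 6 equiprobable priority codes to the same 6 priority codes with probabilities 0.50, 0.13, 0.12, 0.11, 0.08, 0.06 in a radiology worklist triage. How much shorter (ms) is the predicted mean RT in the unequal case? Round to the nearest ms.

38 ms

The RT saving is b·ΔH. Equiprobable H₀ = log₂(6) = 2.5850 bits; with the given probabilities H = 2.1350 bits.
b·(H₀ − H) = 85 × (2.5850 − 2.1350) = 38.24 ms.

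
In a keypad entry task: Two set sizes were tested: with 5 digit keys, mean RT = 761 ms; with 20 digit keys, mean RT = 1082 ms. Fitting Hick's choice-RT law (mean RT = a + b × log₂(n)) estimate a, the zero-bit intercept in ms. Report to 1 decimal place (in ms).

388.3 ms

The slope on a log₂ axis is (1082 − 761) / (4.3219 − 2.3219) = 160.500 ms/bit.
Intercept: a = 761 − 160.500·log₂(5) = 388.331 ms.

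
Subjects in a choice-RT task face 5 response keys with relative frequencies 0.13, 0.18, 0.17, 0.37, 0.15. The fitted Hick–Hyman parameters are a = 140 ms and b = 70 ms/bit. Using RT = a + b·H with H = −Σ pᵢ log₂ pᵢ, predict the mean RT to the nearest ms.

H = 0.13·log₂(1/0.13) + 0.18·log₂(1/0.18) + 0.17·log₂(1/0.17) + 0.37·log₂(1/0.37) + 0.15·log₂(1/0.15) = 2.2038 bits.
RT = 140 + 70 × 2.2038 = 294.27 ms.

294 ms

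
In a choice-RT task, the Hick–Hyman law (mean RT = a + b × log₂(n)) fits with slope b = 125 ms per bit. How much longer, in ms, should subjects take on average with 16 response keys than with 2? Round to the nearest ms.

Only the slope matters, since a is common to both: ΔRT = b·log₂(n₂/n₁).
log₂(16) − log₂(2) = log₂(16/2) = log₂(8) = 3.
ΔRT = 125 × 3.0000 = 375.000 ms.

375 ms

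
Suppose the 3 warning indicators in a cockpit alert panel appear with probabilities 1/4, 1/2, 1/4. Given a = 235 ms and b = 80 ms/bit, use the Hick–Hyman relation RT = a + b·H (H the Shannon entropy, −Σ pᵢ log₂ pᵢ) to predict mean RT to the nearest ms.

Each term −pᵢ log₂ pᵢ: 0.25·2 + 0.5·1 + 0.25·2; summed, H = 1.500 bits.
Mean RT = a + bH = 235 + 80·1.500 = 355.00 ms.

355 ms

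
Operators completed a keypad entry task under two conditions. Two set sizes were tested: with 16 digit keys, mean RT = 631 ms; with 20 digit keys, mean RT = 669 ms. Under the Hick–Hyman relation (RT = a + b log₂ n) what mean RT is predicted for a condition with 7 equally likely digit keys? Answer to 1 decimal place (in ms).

490.2 ms

With log₂ n on the abscissa the relation is linear; from the two conditions:
  b = (669 − 631) / (log₂ 20 − log₂ 16) = 38 / (4.3219 − 4) = 118.039 ms/bit
  a = 631 − 118.039 × 4 = 158.845 ms
Then RT(7) = 158.845 + 118.039 × log₂ 7 = 158.845 + 118.039 × 2.8074 ≈ 490.222 ms.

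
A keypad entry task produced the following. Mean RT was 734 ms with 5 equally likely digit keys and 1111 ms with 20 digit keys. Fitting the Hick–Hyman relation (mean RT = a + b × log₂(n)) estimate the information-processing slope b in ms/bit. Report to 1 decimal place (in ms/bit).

188.5 ms/bit

b = (RT₂ − RT₁)/(log₂ n₂ − log₂ n₁) = (1111 − 734)/(4.3219 − 2.3219) = 188.500 ms/bit.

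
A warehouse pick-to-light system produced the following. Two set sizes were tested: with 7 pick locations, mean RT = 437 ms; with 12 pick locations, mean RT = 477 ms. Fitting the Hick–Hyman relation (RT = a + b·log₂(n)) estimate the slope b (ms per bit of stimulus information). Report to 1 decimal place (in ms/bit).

b = (RT₂ − RT₁)/(log₂ n₂ − log₂ n₁) = (477 − 437)/(3.5850 − 2.8074) = 51.440 ms/bit.

51.4 ms/bit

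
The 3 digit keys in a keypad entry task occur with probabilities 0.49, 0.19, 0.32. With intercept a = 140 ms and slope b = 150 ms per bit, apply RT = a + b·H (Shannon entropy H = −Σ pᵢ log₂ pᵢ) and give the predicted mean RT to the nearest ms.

363 ms

Entropy contributions −pᵢ log₂ pᵢ: 0.5043, 0.4552, 0.5260; sum H = 1.4855 bits.
RT = a + bH = 140 + 150·1.4855 = 362.83 ms.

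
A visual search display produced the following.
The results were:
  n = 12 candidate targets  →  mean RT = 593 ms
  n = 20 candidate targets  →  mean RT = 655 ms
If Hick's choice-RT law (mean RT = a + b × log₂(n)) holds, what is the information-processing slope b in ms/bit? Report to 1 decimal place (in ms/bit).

84.1 ms/bit

Slope: b = (655 − 593) / (log₂ 20 − log₂ 12) = 62/0.7370 = 84.129 ms/bit.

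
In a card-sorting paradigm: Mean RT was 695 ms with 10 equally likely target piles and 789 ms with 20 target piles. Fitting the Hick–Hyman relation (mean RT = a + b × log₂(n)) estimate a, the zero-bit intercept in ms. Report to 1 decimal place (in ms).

Slope: b = (789 − 695) / (log₂ 20 − log₂ 10) = 94/1.0000 = 94.000 ms/bit.
Intercept: a = 695 − 94.000·log₂(10) = 382.739 ms.

382.7 ms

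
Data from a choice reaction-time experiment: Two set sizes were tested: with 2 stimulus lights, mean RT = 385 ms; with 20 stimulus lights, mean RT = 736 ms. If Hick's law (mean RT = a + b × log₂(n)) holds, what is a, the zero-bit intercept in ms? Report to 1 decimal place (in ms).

b = (RT₂ − RT₁)/(log₂ n₂ − log₂ n₁) = (736 − 385)/(4.3219 − 1) = 105.662 ms/bit.
Intercept: a = 385 − 105.662·log₂(2) = 279.338 ms.

279.3 ms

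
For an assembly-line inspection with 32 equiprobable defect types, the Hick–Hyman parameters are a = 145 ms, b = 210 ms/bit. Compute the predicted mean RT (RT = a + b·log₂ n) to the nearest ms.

1195 ms

log₂(32) = 5 bits, so RT = 145 + 210 × 5 ≈ 1195.000 ms.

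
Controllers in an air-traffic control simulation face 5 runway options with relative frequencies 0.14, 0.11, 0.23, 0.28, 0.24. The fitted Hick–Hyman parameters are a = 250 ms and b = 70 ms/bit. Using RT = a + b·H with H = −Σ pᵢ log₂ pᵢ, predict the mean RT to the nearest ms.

H = 0.14·log₂(1/0.14) + 0.11·log₂(1/0.11) + 0.23·log₂(1/0.23) + 0.28·log₂(1/0.28) + 0.24·log₂(1/0.24) = 2.2434 bits.
RT = 250 + 70 × 2.2434 = 407.04 ms.

407 ms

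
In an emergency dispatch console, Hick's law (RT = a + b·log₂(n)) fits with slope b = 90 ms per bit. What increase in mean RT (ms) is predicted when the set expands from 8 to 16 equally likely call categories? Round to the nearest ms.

The intercept a cancels: ΔRT = b·(log₂ n₂ − log₂ n₁) = b·log₂(n₂/n₁).
log₂(16) − log₂(8) = log₂(16/8) = log₂(2) = 1.
ΔRT = 90 × 1.0000 = 90.000 ms.

90 ms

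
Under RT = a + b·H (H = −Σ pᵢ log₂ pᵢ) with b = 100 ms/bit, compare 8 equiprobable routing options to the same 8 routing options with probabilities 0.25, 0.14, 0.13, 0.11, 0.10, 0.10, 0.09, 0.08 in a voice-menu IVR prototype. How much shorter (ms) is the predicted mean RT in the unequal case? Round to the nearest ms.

The RT saving is b·ΔH. Equiprobable H₀ = log₂(8) = 3.0000 bits; with the given probabilities H = 2.8986 bits.
b·(H₀ − H) = 100 × (3.0000 − 2.8986) = 10.14 ms.

10 ms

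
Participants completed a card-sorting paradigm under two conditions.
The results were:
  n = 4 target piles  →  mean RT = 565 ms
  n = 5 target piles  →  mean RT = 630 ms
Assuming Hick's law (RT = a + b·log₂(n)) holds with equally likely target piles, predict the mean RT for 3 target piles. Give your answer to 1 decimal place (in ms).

With log₂ n on the abscissa the relation is linear; from the two conditions:
  b = (630 − 565) / (log₂ 5 − log₂ 4) = 65 / (2.3219 − 2) = 201.908 ms/bit
  a = 565 − 201.908 × 2 = 161.183 ms
Then RT(3) = 161.183 + 201.908 × log₂ 3 = 161.183 + 201.908 × 1.5850 ≈ 481.200 ms.

481.2 ms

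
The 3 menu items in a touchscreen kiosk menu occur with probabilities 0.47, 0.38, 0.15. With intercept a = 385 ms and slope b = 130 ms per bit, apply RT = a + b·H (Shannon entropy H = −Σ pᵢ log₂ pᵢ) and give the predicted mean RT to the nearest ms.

574 ms

Entropy contributions −pᵢ log₂ pᵢ: 0.5120, 0.5305, 0.4105; sum H = 1.4530 bits.
RT = a + bH = 385 + 130·1.4530 = 573.88 ms.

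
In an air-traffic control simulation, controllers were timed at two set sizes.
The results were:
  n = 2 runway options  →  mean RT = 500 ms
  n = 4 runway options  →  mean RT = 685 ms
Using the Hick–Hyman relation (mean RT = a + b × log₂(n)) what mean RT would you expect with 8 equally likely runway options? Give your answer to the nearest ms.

870 ms

Fit slope and intercept:
  b = (685 − 500) / (log₂ 4 − log₂ 2) = 185 / (2 − 1) = 185 ms/bit
  a = 500 − 185 × 1 = 315 ms
Then RT(8) = 315 + 185 × log₂ 8 = 315 + 185 × 3 ≈ 870.000 ms.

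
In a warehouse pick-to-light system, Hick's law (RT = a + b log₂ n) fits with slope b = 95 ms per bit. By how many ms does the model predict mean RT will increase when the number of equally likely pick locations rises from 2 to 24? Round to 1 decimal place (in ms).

ΔRT = (a + b log₂ n₂) − (a + b log₂ n₁) = b·(log₂ n₂ − log₂ n₁).
log₂(24) − log₂(2) = 4.5850 − 1 = 3.5850.
ΔRT = 95 × 3.5850 = 340.571 ms.

340.6 ms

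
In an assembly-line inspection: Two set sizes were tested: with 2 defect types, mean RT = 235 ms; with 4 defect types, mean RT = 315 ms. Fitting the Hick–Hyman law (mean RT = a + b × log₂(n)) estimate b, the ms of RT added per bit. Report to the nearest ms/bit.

80 ms/bit

b = (RT₂ − RT₁)/(log₂ n₂ − log₂ n₁) = (315 − 235)/(2 − 1) = 80 ms/bit.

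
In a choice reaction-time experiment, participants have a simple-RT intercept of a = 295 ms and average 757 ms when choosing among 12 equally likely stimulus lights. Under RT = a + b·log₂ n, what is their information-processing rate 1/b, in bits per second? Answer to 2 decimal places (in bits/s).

7.76 bits/s

b = (757 − 295)/log₂ 12 = 462/3.5850 = 128.872 ms per bit = 0.12887 s/bit; the reciprocal is 7.760 bits/s.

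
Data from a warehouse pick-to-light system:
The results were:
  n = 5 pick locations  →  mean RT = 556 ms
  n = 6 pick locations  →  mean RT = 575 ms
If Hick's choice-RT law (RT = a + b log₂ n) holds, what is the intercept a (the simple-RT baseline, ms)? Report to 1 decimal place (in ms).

The slope on a log₂ axis is (575 − 556) / (2.5850 − 2.3219) = 72.234 ms/bit.
Intercept: a = 556 − 72.234·log₂(5) = 388.278 ms.

388.3 ms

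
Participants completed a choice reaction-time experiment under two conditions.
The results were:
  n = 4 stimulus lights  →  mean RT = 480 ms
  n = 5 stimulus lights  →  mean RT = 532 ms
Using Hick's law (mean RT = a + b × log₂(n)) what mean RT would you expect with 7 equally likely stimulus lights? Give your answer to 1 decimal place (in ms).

610.4 ms

With log₂ n on the abscissa the relation is linear; from the two conditions:
  b = (532 − 480) / (log₂ 5 − log₂ 4) = 52 / (2.3219 − 2) = 161.527 ms/bit
  a = 480 − 161.527 × 2 = 156.946 ms
Then RT(7) = 156.946 + 161.527 × log₂ 7 = 156.946 + 161.527 × 2.8074 ≈ 610.409 ms.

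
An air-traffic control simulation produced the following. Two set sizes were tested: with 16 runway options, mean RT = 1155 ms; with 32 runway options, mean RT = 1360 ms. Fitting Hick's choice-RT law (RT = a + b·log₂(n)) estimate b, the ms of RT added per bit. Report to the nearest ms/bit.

205 ms/bit

b = (RT₂ − RT₁)/(log₂ n₂ − log₂ n₁) = (1360 − 1155)/(5 − 4) = 205 ms/bit.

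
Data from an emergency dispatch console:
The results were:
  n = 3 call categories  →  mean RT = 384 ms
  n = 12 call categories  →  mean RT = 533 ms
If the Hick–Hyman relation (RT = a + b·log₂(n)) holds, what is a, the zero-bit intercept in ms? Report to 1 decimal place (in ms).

265.9 ms

The slope on a log₂ axis is (533 − 384) / (3.5850 − 1.5850) = 74.500 ms/bit.
a = RT₁ − b·log₂ n₁ = 384 − 74.500 × 1.5850 = 265.920 ms.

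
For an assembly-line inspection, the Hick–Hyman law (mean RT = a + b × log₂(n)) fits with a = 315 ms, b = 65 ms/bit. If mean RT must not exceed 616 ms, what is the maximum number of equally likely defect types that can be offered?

24

Set 315 + 65·log₂ n ≤ 616 → log₂ n ≤ (616 − 315)/65 = 4.6308.
So n ≤ 2^4.6308 = 24.774; the largest integer n is 24.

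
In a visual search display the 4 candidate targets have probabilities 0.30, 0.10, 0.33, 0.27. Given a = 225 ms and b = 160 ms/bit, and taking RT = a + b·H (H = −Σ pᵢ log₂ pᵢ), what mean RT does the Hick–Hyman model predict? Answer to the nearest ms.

528 ms

Entropy contributions −pᵢ log₂ pᵢ: 0.5211, 0.3322, 0.5278, 0.5100; sum H = 1.8911 bits.
RT = a + bH = 225 + 160·1.8911 = 527.58 ms.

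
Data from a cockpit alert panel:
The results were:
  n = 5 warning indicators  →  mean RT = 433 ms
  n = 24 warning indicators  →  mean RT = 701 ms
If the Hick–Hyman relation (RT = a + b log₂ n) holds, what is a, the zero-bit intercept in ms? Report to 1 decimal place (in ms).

Slope: b = (701 − 433) / (log₂ 24 − log₂ 5) = 268/2.2630 = 118.425 ms/bit.
a = RT₁ − b·log₂ n₁ = 433 − 118.425 × 2.3219 = 158.026 ms.

158.0 ms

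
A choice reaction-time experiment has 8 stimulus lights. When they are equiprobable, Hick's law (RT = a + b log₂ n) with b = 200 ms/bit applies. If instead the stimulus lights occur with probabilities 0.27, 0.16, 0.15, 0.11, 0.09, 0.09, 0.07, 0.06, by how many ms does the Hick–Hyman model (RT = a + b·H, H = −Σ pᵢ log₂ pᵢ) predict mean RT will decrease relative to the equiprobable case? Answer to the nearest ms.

34 ms

The RT saving is b·ΔH. Equiprobable H₀ = log₂(8) = 3.0000 bits; with the given probabilities H = 2.8313 bits.
b·(H₀ − H) = 200 × (3.0000 − 2.8313) = 33.75 ms.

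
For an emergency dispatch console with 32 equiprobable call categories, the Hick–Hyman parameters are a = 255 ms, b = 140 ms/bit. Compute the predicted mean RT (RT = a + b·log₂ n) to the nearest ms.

955 ms

log₂(32) = 5 bits, so RT = 255 + 140 × 5 ≈ 955.000 ms.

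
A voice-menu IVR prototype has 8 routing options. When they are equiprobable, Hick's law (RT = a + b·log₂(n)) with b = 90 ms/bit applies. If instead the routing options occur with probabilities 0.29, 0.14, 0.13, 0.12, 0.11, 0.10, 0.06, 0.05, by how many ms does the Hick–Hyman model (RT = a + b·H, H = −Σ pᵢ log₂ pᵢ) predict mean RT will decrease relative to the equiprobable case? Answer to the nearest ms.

Equiprobable entropy H₀ = log₂ 8 = 3.0000 bits.
Skewed entropy H = −Σ pᵢ log₂ pᵢ = 2.8068 bits.
ΔRT = b·(H₀ − H) = 90 × 0.1932 = 17.38 ms.

17 ms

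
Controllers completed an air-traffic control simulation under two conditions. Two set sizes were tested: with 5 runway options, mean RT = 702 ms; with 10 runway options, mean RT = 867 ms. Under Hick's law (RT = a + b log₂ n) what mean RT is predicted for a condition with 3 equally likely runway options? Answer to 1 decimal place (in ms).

580.4 ms

Solve the two-equation system in a and b:
  b = (867 − 702) / (log₂ 10 − log₂ 5) = 165 / (3.3219 − 2.3219) = 165.000 ms/bit
  a = 702 − 165.000 × 2.3219 = 318.882 ms
Then RT(3) = 318.882 + 165.000 × log₂ 3 = 318.882 + 165.000 × 1.5850 ≈ 580.401 ms.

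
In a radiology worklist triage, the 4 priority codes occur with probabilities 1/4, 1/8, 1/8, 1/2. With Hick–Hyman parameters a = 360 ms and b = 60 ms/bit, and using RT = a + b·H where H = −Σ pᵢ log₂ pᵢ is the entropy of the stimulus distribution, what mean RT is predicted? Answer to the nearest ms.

465 ms

Each term −pᵢ log₂ pᵢ: 0.25·2 + 0.125·3 + 0.125·3 + 0.5·1; summed, H = 1.750 bits.
Mean RT = a + bH = 360 + 60·1.750 = 465.00 ms.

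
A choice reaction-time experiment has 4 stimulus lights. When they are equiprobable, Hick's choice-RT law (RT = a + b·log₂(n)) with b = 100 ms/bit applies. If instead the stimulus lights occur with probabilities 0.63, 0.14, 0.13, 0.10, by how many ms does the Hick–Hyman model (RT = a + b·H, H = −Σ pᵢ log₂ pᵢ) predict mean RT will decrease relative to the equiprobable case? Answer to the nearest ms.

47 ms

The RT saving is b·ΔH. Equiprobable H₀ = log₂(4) = 2.0000 bits; with the given probabilities H = 1.5319 bits.
b·(H₀ − H) = 100 × (2.0000 − 1.5319) = 46.81 ms.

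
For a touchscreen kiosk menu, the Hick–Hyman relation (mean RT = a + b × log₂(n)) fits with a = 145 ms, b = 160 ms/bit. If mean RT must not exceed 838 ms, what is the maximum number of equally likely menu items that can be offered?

160·log₂ n ≤ 838 − 145 = 693, giving log₂ n ≤ 4.3312 and n ≤ 20.130. The largest whole number is 20.

20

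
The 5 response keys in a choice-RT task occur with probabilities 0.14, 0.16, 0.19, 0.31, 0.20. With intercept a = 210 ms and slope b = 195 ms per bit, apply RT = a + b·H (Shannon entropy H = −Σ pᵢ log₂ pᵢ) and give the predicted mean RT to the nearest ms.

Entropy contributions −pᵢ log₂ pᵢ: 0.3971, 0.4230, 0.4552, 0.5238, 0.4644; sum H = 2.2635 bits.
RT = a + bH = 210 + 195·2.2635 = 651.39 ms.

651 ms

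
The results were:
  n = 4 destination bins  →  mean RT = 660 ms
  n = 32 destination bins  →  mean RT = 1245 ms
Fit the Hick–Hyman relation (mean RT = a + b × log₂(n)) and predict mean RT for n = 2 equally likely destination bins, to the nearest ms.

With log₂ n on the abscissa the relation is linear; from the two conditions:
  b = (1245 − 660) / (log₂ 32 − log₂ 4) = 585 / (5 − 2) = 195 ms/bit
  a = 660 − 195 × 2 = 270 ms
Then RT(2) = 270 + 195 × log₂ 2 = 270 + 195 × 1 ≈ 465.000 ms.

465 ms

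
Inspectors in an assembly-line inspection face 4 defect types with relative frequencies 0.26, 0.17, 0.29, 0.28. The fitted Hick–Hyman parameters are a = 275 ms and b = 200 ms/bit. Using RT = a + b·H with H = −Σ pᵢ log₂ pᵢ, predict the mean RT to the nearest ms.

669 ms

H = 0.26·log₂(1/0.26) + 0.17·log₂(1/0.17) + 0.29·log₂(1/0.29) + 0.28·log₂(1/0.28) = 1.9720 bits.
RT = 275 + 200 × 1.9720 = 669.40 ms.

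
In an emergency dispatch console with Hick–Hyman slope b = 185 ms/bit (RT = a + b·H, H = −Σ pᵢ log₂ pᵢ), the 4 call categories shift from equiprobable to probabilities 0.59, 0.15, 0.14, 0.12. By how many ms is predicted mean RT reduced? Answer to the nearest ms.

The RT saving is b·ΔH. Equiprobable H₀ = log₂(4) = 2.0000 bits; with the given probabilities H = 1.6238 bits.
b·(H₀ − H) = 185 × (2.0000 − 1.6238) = 69.59 ms.

70 ms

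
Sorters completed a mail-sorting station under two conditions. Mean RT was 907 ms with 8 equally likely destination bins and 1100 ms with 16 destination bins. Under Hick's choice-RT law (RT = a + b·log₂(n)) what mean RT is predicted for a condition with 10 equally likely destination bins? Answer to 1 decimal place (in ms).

With log₂ n on the abscissa the relation is linear; from the two conditions:
  b = (1100 − 907) / (log₂ 16 − log₂ 8) = 193 / (4 − 3) = 193.000 ms/bit
  a = 907 − 193.000 × 3 = 328.000 ms
Then RT(10) = 328.000 + 193.000 × log₂ 10 = 328.000 + 193.000 × 3.3219 ≈ 969.132 ms.

969.1 ms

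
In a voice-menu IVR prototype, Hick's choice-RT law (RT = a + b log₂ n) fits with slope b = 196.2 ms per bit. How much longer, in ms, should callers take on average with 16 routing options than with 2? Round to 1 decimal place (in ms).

588.6 ms

ΔRT = (a + b log₂ n₂) − (a + b log₂ n₁) = b·(log₂ n₂ − log₂ n₁).
log₂(16) − log₂(2) = log₂(16/2) = log₂(8) = 3.
ΔRT = 196.2 × 3.0000 = 588.600 ms.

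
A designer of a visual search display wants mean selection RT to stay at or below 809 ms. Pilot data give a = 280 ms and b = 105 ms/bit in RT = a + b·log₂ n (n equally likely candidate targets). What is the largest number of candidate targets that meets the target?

32

Information budget: (809 − 280)/105 = 5.0381 bits, so n ≤ 2^5.0381 = 32.856 → at most 32.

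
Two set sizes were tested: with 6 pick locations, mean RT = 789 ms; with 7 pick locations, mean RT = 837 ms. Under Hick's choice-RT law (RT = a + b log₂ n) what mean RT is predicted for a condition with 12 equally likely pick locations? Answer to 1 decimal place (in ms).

Solve the two-equation system in a and b:
  b = (837 − 789) / (log₂ 7 − log₂ 6) = 48 / (2.8074 − 2.5850) = 215.835 ms/bit
  a = 789 − 215.835 × 2.5850 = 231.075 ms
Then RT(12) = 231.075 + 215.835 × log₂ 12 = 231.075 + 215.835 × 3.5850 ≈ 1004.835 ms.

1004.8 ms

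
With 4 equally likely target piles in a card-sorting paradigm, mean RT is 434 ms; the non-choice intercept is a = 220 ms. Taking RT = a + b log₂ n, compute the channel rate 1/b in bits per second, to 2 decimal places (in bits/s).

Choice component = 434 − 220 = 214 ms over log₂(4) = 2 bits.
b = 214 / 2 = 107.000 ms/bit, so 1/b = 9.346 bits/s.

9.35 bits/s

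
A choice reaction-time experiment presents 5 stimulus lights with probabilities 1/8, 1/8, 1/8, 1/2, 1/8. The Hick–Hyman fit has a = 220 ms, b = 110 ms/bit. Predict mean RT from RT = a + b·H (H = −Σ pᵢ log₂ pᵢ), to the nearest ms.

Each term −pᵢ log₂ pᵢ: 0.125·3 + 0.125·3 + 0.125·3 + 0.5·1 + 0.125·3; summed, H = 2.000 bits.
Mean RT = a + bH = 220 + 110·2.000 = 440.00 ms.

440 ms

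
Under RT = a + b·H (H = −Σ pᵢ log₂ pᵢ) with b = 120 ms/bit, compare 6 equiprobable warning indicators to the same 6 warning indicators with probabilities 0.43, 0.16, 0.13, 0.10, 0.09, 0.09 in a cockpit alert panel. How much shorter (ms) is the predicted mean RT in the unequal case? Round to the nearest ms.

The RT saving is b·ΔH. Equiprobable H₀ = log₂(6) = 2.5850 bits; with the given probabilities H = 2.2867 bits.
b·(H₀ − H) = 120 × (2.5850 − 2.2867) = 35.79 ms.

36 ms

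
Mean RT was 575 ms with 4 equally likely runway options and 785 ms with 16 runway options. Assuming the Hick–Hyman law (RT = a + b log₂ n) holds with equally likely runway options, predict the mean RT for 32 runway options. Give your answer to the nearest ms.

890 ms

Solve the two-equation system in a and b:
  b = (785 − 575) / (log₂ 16 − log₂ 4) = 210 / (4 − 2) = 105 ms/bit
  a = 575 − 105 × 2 = 365 ms
Then RT(32) = 365 + 105 × log₂ 32 = 365 + 105 × 5 ≈ 890.000 ms.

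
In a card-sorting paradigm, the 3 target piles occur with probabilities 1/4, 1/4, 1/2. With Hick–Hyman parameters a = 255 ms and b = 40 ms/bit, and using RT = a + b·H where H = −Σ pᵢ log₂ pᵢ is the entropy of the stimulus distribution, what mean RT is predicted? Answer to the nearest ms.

315 ms

H = −Σ pᵢ log₂ pᵢ = 0.25·2 + 0.25·2 + 0.5·1 = 1.500 bits.
RT = 255 + 40 × 1.500 = 315.00 ms.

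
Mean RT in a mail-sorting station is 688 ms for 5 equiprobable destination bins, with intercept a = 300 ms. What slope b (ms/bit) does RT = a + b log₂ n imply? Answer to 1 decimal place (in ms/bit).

167.1 ms/bit

b = (688 − 300) / log₂(5) = 388 / 2.3219 = 167.103 ms/bit.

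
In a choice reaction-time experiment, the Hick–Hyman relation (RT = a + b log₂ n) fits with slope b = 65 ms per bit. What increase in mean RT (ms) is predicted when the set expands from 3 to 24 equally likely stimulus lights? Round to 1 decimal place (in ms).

195.0 ms

Only the slope matters, since a is common to both: ΔRT = b·log₂(n₂/n₁).
log₂(24) − log₂(3) = log₂(24/3) = log₂(8) = 3.
ΔRT = 65 × 3.0000 = 195.000 ms.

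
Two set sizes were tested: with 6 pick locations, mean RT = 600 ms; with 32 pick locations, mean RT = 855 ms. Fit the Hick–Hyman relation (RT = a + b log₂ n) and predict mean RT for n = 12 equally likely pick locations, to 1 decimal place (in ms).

705.6 ms

With log₂ n on the abscissa the relation is linear; from the two conditions:
  b = (855 − 600) / (log₂ 32 − log₂ 6) = 255 / (5 − 2.5850) = 105.588 ms/bit
  a = 600 − 105.588 × 2.5850 = 327.058 ms
Then RT(12) = 327.058 + 105.588 × log₂ 12 = 327.058 + 105.588 × 3.5850 ≈ 705.588 ms.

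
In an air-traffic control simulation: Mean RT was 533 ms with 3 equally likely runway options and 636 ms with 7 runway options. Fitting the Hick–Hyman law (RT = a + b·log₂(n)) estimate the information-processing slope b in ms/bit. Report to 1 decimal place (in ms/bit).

84.3 ms/bit

The slope on a log₂ axis is (636 − 533) / (2.8074 − 1.5850) = 84.261 ms/bit.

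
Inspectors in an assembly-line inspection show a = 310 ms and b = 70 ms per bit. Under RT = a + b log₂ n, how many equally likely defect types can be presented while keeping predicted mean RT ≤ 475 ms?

5

Set 310 + 70·log₂ n ≤ 475 → log₂ n ≤ (475 − 310)/70 = 2.3571.
So n ≤ 2^2.3571 = 5.124; the largest integer n is 5.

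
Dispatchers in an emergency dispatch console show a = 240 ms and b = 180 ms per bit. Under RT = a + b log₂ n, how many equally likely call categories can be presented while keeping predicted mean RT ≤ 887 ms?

12

180·log₂ n ≤ 887 − 240 = 647, giving log₂ n ≤ 3.5944 and n ≤ 12.079. The largest whole number is 12.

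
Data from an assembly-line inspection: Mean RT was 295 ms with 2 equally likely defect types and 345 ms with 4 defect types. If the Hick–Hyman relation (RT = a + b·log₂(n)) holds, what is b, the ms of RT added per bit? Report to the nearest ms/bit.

The slope on a log₂ axis is (345 − 295) / (2 − 1) = 50 ms/bit.

50 ms/bit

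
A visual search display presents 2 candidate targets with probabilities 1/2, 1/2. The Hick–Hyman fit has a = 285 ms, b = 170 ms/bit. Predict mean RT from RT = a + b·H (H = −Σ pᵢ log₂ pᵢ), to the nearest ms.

H = −Σ pᵢ log₂ pᵢ = 0.5·1 + 0.5·1 = 1.000 bits.
RT = 285 + 170 × 1.000 = 455.00 ms.

455 ms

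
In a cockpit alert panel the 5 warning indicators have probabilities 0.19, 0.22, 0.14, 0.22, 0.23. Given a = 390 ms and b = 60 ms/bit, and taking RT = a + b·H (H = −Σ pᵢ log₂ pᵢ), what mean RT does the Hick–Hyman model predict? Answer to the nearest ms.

528 ms

Entropy contributions −pᵢ log₂ pᵢ: 0.4552, 0.4806, 0.3971, 0.4806, 0.4877; sum H = 2.3012 bits.
RT = a + bH = 390 + 60·2.3012 = 528.07 ms.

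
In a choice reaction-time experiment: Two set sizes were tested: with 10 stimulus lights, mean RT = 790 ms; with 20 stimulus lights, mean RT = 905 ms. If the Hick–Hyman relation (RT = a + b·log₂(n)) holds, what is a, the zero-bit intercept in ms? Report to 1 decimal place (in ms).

The slope on a log₂ axis is (905 − 790) / (4.3219 − 3.3219) = 115.000 ms/bit.
Intercept: a = 790 − 115.000·log₂(10) = 407.978 ms.

408.0 ms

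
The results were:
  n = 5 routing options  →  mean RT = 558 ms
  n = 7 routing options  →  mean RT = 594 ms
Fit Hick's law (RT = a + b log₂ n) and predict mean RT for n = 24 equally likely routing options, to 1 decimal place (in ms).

With log₂ n on the abscissa the relation is linear; from the two conditions:
  b = (594 − 558) / (log₂ 7 − log₂ 5) = 36 / (2.8074 − 2.3219) = 74.162 ms/bit
  a = 558 − 74.162 × 2.3219 = 385.802 ms
Then RT(24) = 385.802 + 74.162 × log₂ 24 = 385.802 + 74.162 × 4.5850 ≈ 725.830 ms.

725.8 ms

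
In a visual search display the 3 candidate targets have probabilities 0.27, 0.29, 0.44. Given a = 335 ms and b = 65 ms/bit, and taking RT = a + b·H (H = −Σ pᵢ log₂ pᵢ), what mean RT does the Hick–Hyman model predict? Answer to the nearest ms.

436 ms

H = 0.27·log₂(1/0.27) + 0.29·log₂(1/0.29) + 0.44·log₂(1/0.44) = 1.5491 bits.
RT = 335 + 65 × 1.5491 = 435.69 ms.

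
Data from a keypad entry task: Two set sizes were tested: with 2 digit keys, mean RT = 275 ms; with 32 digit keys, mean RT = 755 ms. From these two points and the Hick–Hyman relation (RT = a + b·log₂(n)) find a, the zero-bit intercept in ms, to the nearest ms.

b = (RT₂ − RT₁)/(log₂ n₂ − log₂ n₁) = (755 − 275)/(5 − 1) = 120 ms/bit.
Intercept: a = 275 − 120·log₂(2) = 155.000 ms.

155 ms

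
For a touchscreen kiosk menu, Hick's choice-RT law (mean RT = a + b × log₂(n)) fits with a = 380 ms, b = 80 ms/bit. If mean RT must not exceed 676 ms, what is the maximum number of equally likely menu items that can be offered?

12

Set 380 + 80·log₂ n ≤ 676 → log₂ n ≤ (676 − 380)/80 = 3.7000.
So n ≤ 2^3.7000 = 12.996; the largest integer n is 12.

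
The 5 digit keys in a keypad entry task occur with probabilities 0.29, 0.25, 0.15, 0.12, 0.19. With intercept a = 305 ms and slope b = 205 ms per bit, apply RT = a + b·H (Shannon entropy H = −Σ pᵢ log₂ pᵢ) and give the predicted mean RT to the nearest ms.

766 ms

H = 0.29·log₂(1/0.29) + 0.25·log₂(1/0.25) + 0.15·log₂(1/0.15) + 0.12·log₂(1/0.12) + 0.19·log₂(1/0.19) = 2.2507 bits.
RT = 305 + 205 × 2.2507 = 766.40 ms.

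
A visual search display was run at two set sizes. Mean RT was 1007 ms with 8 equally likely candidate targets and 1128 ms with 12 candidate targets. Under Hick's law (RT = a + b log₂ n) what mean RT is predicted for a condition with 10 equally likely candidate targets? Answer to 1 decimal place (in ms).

1073.6 ms

With log₂ n on the abscissa the relation is linear; from the two conditions:
  b = (1128 − 1007) / (log₂ 12 − log₂ 8) = 121 / (3.5850 − 3) = 206.851 ms/bit
  a = 1007 − 206.851 × 3 = 386.447 ms
Then RT(10) = 386.447 + 206.851 × log₂ 10 = 386.447 + 206.851 × 3.3219 ≈ 1073.591 ms.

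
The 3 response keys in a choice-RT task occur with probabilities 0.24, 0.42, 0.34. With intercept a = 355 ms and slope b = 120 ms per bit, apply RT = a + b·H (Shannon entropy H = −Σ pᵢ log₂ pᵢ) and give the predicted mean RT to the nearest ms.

H = 0.24·log₂(1/0.24) + 0.42·log₂(1/0.42) + 0.34·log₂(1/0.34) = 1.5490 bits.
RT = 355 + 120 × 1.5490 = 540.87 ms.

541 ms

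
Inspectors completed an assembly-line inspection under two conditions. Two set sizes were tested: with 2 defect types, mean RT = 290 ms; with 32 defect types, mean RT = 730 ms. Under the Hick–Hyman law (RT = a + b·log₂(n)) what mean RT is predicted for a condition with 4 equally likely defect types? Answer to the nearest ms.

400 ms

Fit slope and intercept:
  b = (730 − 290) / (log₂ 32 − log₂ 2) = 440 / (5 − 1) = 110 ms/bit
  a = 290 − 110 × 1 = 180 ms
Then RT(4) = 180 + 110 × log₂ 4 = 180 + 110 × 2 ≈ 400.000 ms.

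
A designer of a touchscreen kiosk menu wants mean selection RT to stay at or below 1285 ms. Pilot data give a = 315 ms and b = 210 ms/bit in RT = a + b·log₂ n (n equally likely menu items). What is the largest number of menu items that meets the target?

24

Set 315 + 210·log₂ n ≤ 1285 → log₂ n ≤ (1285 − 315)/210 = 4.6190.
So n ≤ 2^4.6190 = 24.574; the largest integer n is 24.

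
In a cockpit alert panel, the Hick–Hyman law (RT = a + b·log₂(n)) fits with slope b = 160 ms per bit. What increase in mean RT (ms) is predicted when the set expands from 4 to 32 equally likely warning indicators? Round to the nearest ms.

480 ms

ΔRT = (a + b log₂ n₂) − (a + b log₂ n₁) = b·(log₂ n₂ − log₂ n₁).
log₂(32) − log₂(4) = log₂(32/4) = log₂(8) = 3.
ΔRT = 160 × 3.0000 = 480.000 ms.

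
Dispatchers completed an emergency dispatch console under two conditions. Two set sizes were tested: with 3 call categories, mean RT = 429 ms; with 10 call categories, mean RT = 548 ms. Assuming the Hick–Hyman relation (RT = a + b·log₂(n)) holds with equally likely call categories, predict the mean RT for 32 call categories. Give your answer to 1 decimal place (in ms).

With log₂ n on the abscissa the relation is linear; from the two conditions:
  b = (548 − 429) / (log₂ 10 − log₂ 3) = 119 / (3.3219 − 1.5850) = 68.510 ms/bit
  a = 429 − 68.510 × 1.5850 = 320.414 ms
Then RT(32) = 320.414 + 68.510 × log₂ 32 = 320.414 + 68.510 × 5 ≈ 662.965 ms.

663.0 ms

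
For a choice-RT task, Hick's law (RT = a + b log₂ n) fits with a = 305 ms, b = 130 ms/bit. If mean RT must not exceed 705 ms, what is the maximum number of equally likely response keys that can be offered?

8

130·log₂ n ≤ 705 − 305 = 400, giving log₂ n ≤ 3.0769 and n ≤ 8.438. The largest whole number is 8.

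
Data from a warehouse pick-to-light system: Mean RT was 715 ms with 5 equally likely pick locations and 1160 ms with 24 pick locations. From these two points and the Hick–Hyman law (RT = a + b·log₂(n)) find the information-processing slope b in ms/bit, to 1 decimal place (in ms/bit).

b = (RT₂ − RT₁)/(log₂ n₂ − log₂ n₁) = (1160 − 715)/(4.5850 − 2.3219) = 196.639 ms/bit.

196.6 ms/bit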